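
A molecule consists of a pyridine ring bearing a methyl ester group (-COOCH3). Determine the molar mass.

Atom tally by fragment:
  pyridine ring core → C:5 H:5 N:1
  (− 1 ring H displaced by substituents)
  + COOCH3 → C:2 H:3 O:2
Element totals:
  C: 7
  H: 7
  N: 1
  O: 2
Molecular formula: C7H7NO2.
  M = 7(12.011) + 7(1.008) + 14.007 + 2(15.999)
    = 84.077 + 7.056 + 14.007 + 31.998 = 137.138

137.14 g/mol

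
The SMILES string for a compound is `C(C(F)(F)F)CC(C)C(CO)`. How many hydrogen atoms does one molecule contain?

13

Atom tally by fragment:
  F3CCH2 → C:2 H:2 F:3
  CH2 → C:1 H:2
  CH(CH3) → C:2 H:4
  CH2CH2OH → C:2 H:5 O:1
Element totals:
  C: 7
  H: 13
  F: 3
  O: 1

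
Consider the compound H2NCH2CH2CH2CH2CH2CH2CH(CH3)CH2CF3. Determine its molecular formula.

C10H20F3N

Atom tally by fragment:
  H2NCH2 → C:1 H:4 N:1
  CH2 → C:1 H:2
  CH2 → C:1 H:2
  CH2 → C:1 H:2
  CH2 → C:1 H:2
  CH2 → C:1 H:2
  CH(CH3) → C:2 H:4
  CH2CF3 → C:2 H:2 F:3
Element totals:
  C: 10
  H: 20
  F: 3
  N: 1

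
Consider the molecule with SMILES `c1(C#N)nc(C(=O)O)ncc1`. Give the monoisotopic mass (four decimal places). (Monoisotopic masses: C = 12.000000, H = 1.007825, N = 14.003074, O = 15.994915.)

Atom tally by fragment:
  pyrimidine ring core → C:4 H:4 N:2
  (− 2 ring H displaced by substituents)
  + CN → C:1 N:1
  + COOH → C:1 H:1 O:2
Element totals:
  C: 6
  H: 3
  N: 3
  O: 2
Molecular formula: C6H3N3O2.
  M = 6(12.0) + 3(1.007825) + 3(14.003074) + 2(15.994915)
    = 72.000000 + 3.023475 + 42.009222 + 31.989830 = 149.022527

149.0225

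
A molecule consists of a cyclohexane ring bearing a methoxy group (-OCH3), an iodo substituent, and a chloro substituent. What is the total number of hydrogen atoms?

Atom tally by fragment:
  cyclohexane ring core → C:6 H:12
  (− 3 ring H displaced by substituents)
  + OCH3 → C:1 H:3 O:1
  + I → I:1
  + Cl → Cl:1
Element totals:
  C: 7
  H: 12
  Cl: 1
  I: 1
  O: 1

12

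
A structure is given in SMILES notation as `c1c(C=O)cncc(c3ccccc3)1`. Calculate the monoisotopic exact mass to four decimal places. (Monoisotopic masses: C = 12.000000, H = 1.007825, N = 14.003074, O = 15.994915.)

Atom tally by fragment:
  pyridine ring core → C:5 H:5 N:1
  (− 2 ring H displaced by substituents)
  + CHO → C:1 H:1 O:1
  + C6H5 → C:6 H:5
Element totals:
  C: 12
  H: 9
  N: 1
  O: 1
Molecular formula: C12H9NO.
  M = 12(12.0) + 9(1.007825) + 14.003074 + 15.994915
    = 144.000000 + 9.070425 + 14.003074 + 15.994915 = 183.068414

183.0684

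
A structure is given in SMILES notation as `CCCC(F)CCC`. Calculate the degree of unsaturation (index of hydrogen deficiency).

0

Atom tally by fragment:
  CH3 → C:1 H:3
  CH2 → C:1 H:2
  CH2 → C:1 H:2
  CH(F) → C:1 H:1 F:1
  CH2 → C:1 H:2
  CH2 → C:1 H:2
  CH3 → C:1 H:3
Element totals:
  C: 7
  H: 15
  F: 1
Molecular formula: C7H15F.
DoU = (2C + 2 + N − H − X) / 2 = (2·7 + 2 + 0 − 15 − 1) / 2 = 0.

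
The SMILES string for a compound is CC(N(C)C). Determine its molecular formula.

Atom tally by fragment:
  CH3 → C:1 H:3
  CH2N(CH3)2 → C:3 H:8 N:1
Element totals:
  C: 4
  H: 11
  N: 1

C4H11N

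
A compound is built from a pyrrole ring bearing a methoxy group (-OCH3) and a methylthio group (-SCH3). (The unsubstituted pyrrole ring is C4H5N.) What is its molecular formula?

C6H9NOS

Atom tally by fragment:
  pyrrole ring core → C:4 H:5 N:1
  (− 2 ring H displaced by substituents)
  + OCH3 → C:1 H:3 O:1
  + SCH3 → C:1 H:3 S:1
Element totals:
  C: 6
  H: 9
  N: 1
  O: 1
  S: 1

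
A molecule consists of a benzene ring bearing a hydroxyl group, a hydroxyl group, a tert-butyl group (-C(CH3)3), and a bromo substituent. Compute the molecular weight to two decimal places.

245.12 g/mol

Atom tally by fragment:
  benzene ring core → C:6 H:6
  (− 4 ring H displaced by substituents)
  + OH → O:1 H:1
  + OH → O:1 H:1
  + C(CH3)3 → C:4 H:9
  + Br → Br:1
Element totals:
  C: 10
  H: 13
  Br: 1
  O: 2
Molecular formula: C10H13BrO2.
  M = 10(12.011) + 13(1.008) + 79.904 + 2(15.999)
    = 120.110 + 13.104 + 79.904 + 31.998 = 245.116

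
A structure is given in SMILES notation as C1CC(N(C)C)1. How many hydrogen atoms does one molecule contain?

11

Atom tally by fragment:
  cyclopropane ring core → C:3 H:6
  (− 1 ring H displaced by substituents)
  + N(CH3)2 → N:1 C:2 H:6
Element totals:
  C: 5
  H: 11
  N: 1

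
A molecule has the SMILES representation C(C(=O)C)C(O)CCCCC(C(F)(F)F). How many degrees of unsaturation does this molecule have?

1

Atom tally by fragment:
  CH3COCH2 → C:3 H:5 O:1
  CH(OH) → C:1 H:2 O:1
  CH2 → C:1 H:2
  CH2 → C:1 H:2
  CH2 → C:1 H:2
  CH2 → C:1 H:2
  CH2CF3 → C:2 H:2 F:3
Element totals:
  C: 10
  H: 17
  F: 3
  O: 2
Molecular formula: C10H17F3O2.
DoU = (2C + 2 + N − H − X) / 2 = (2·10 + 2 + 0 − 17 − 3) / 2 = 1.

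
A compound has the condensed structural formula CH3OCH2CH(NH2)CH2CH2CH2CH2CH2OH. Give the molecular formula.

Atom tally by fragment:
  CH3OCH2 → C:2 H:5 O:1
  CH(NH2) → C:1 H:3 N:1
  CH2 → C:1 H:2
  CH2 → C:1 H:2
  CH2 → C:1 H:2
  CH2CH2OH → C:2 H:5 O:1
Element totals:
  C: 8
  H: 19
  N: 1
  O: 2

C8H19NO2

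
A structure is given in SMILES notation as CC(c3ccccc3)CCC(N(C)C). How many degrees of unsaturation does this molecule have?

Atom tally by fragment:
  CH3 → C:1 H:3
  CH(C6H5) → C:7 H:6
  CH2 → C:1 H:2
  CH2 → C:1 H:2
  CH2N(CH3)2 → C:3 H:8 N:1
Element totals:
  C: 13
  H: 21
  N: 1
Molecular formula: C13H21N.
DoU = (2C + 2 + N − H − X) / 2 = (2·13 + 2 + 1 − 21 − 0) / 2 = 4.

4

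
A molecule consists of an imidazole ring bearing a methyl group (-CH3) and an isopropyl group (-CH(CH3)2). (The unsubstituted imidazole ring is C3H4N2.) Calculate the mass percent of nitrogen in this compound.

Atom tally by fragment:
  imidazole ring core → C:3 H:4 N:2
  (− 2 ring H displaced by substituents)
  + CH3 → C:1 H:3
  + CH(CH3)2 → C:3 H:7
Element totals:
  C: 7
  H: 12
  N: 2
Molecular formula: C7H12N2.
Molar mass = 124.187 g/mol.
Mass from N: 2 × 14.007 = 28.014 g/mol.
%N = 28.014 / 124.187 × 100 = 22.56%.

22.56%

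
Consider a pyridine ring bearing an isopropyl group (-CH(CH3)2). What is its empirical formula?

Atom tally by fragment:
  pyridine ring core → C:5 H:5 N:1
  (− 1 ring H displaced by substituents)
  + CH(CH3)2 → C:3 H:7
Element totals:
  C: 8
  H: 11
  N: 1
Molecular formula: C8H11N.
gcd of subscripts (8, 11, 1) = 1, so the empirical formula equals the molecular formula.

C8H11N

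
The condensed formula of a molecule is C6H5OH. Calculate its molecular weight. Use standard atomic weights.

94.11 g/mol

Element totals:
  C: 6
  H: 6
  O: 1
Molecular formula: C6H6O.
  M = 6(12.011) + 6(1.008) + 15.999
    = 72.066 + 6.048 + 15.999 = 94.113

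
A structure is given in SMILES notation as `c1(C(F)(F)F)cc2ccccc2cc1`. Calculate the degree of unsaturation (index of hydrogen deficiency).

7

Atom tally by fragment:
  naphthalene ring system core → C:10 H:8
  (− 1 ring H displaced by substituents)
  + CF3 → C:1 F:3
Element totals:
  C: 11
  H: 7
  F: 3
Molecular formula: C11H7F3.
DoU = (2C + 2 + N − H − X) / 2 = (2·11 + 2 + 0 − 7 − 3) / 2 = 7.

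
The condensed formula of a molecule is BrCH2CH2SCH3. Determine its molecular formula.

C3H7BrS

Element totals:
  C: 3
  H: 7
  Br: 1
  S: 1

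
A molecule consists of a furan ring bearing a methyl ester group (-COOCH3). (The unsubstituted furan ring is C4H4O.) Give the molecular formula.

Atom tally by fragment:
  furan ring core → C:4 H:4 O:1
  (− 1 ring H displaced by substituents)
  + COOCH3 → C:2 H:3 O:2
Element totals:
  C: 6
  H: 6
  O: 3

C6H6O3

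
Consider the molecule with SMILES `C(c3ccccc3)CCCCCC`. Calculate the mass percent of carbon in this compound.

88.57%

Atom tally by fragment:
  C6H5CH2 → C:7 H:7
  CH2 → C:1 H:2
  CH2 → C:1 H:2
  CH2 → C:1 H:2
  CH2 → C:1 H:2
  CH2 → C:1 H:2
  CH3 → C:1 H:3
Element totals:
  C: 13
  H: 20
Molecular formula: C13H20.
Molar mass = 176.303 g/mol.
Mass from C: 13 × 12.011 = 156.143 g/mol.
%C = 156.143 / 176.303 × 100 = 88.57%.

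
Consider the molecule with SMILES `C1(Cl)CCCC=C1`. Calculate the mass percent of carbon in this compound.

Atom tally by fragment:
  cyclohexene ring core → C:6 H:10
  (− 1 ring H displaced by substituents)
  + Cl → Cl:1
Element totals:
  C: 6
  H: 9
  Cl: 1
Molecular formula: C6H9Cl.
Molar mass = 116.588 g/mol.
Mass from C: 6 × 12.011 = 72.066 g/mol.
%C = 72.066 / 116.588 × 100 = 61.81%.

61.81%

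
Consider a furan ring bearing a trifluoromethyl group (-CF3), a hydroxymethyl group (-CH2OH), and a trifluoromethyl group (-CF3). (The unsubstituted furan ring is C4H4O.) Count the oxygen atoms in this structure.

2

Atom tally by fragment:
  furan ring core → C:4 H:4 O:1
  (− 3 ring H displaced by substituents)
  + CF3 → C:1 F:3
  + CH2OH → C:1 H:3 O:1
  + CF3 → C:1 F:3
Element totals:
  C: 7
  H: 4
  F: 6
  O: 2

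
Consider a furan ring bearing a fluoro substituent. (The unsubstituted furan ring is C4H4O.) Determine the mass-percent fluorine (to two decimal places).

22.07%

Atom tally by fragment:
  furan ring core → C:4 H:4 O:1
  (− 1 ring H displaced by substituents)
  + F → F:1
Element totals:
  C: 4
  H: 3
  F: 1
  O: 1
Molecular formula: C4H3FO.
Molar mass = 86.065 g/mol.
Mass from F: 1 × 18.998 = 18.998 g/mol.
%F = 18.998 / 86.065 × 100 = 22.07%.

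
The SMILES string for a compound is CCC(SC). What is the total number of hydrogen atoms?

10

Atom tally by fragment:
  CH3 → C:1 H:3
  CH2 → C:1 H:2
  CH2SCH3 → C:2 H:5 S:1
Element totals:
  C: 4
  H: 10
  S: 1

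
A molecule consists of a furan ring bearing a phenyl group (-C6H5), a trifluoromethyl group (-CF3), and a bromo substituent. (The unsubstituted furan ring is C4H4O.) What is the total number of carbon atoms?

11

Atom tally by fragment:
  furan ring core → C:4 H:4 O:1
  (− 3 ring H displaced by substituents)
  + C6H5 → C:6 H:5
  + CF3 → C:1 F:3
  + Br → Br:1
Element totals:
  C: 11
  H: 6
  Br: 1
  F: 3
  O: 1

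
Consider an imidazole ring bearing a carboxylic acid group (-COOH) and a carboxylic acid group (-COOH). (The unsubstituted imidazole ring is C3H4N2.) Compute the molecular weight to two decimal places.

156.10 g/mol

Atom tally by fragment:
  imidazole ring core → C:3 H:4 N:2
  (− 2 ring H displaced by substituents)
  + COOH → C:1 H:1 O:2
  + COOH → C:1 H:1 O:2
Element totals:
  C: 5
  H: 4
  N: 2
  O: 4
Molecular formula: C5H4N2O4.
  M = 5(12.011) + 4(1.008) + 2(14.007) + 4(15.999)
    = 60.055 + 4.032 + 28.014 + 63.996 = 156.097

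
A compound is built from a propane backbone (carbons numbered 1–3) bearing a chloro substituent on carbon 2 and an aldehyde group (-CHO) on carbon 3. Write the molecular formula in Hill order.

C4H7ClO

Atom tally by fragment:
  CH3 → C:1 H:3
  CH(Cl) → C:1 H:1 Cl:1
  CH2CHO → C:2 H:3 O:1
Element totals:
  C: 4
  H: 7
  Cl: 1
  O: 1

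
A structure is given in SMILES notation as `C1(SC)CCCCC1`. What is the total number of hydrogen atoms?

Atom tally by fragment:
  cyclohexane ring core → C:6 H:12
  (− 1 ring H displaced by substituents)
  + SCH3 → C:1 H:3 S:1
Element totals:
  C: 7
  H: 14
  S: 1

14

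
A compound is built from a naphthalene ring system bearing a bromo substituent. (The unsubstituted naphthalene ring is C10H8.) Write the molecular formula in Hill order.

Atom tally by fragment:
  naphthalene ring system core → C:10 H:8
  (− 1 ring H displaced by substituents)
  + Br → Br:1
Element totals:
  C: 10
  H: 7
  Br: 1

C10H7Br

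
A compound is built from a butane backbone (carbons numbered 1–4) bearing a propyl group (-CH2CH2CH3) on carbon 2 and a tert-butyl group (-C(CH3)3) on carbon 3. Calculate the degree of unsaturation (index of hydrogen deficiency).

Atom tally by fragment:
  CH3 → C:1 H:3
  CH(CH2CH2CH3) → C:4 H:8
  CH(C(CH3)3) → C:5 H:10
  CH3 → C:1 H:3
Element totals:
  C: 11
  H: 24
Molecular formula: C11H24.
DoU = (2C + 2 + N − H − X) / 2 = (2·11 + 2 + 0 − 24 − 0) / 2 = 0.

0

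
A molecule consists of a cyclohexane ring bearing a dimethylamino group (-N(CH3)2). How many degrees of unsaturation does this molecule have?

1

Atom tally by fragment:
  cyclohexane ring core → C:6 H:12
  (− 1 ring H displaced by substituents)
  + N(CH3)2 → N:1 C:2 H:6
Element totals:
  C: 8
  H: 17
  N: 1
Molecular formula: C8H17N.
DoU = (2C + 2 + N − H − X) / 2 = (2·8 + 2 + 1 − 17 − 0) / 2 = 1.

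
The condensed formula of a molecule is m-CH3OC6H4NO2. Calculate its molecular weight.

153.14 g/mol

Element totals:
  C: 7
  H: 7
  N: 1
  O: 3
Molecular formula: C7H7NO3.
  M = 7(12.011) + 7(1.008) + 14.007 + 3(15.999)
    = 84.077 + 7.056 + 14.007 + 47.997 = 153.137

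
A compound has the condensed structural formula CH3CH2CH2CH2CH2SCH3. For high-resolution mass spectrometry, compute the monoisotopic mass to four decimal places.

Atom tally by fragment:
  CH3 → C:1 H:3
  CH2 → C:1 H:2
  CH2 → C:1 H:2
  CH2 → C:1 H:2
  CH2SCH3 → C:2 H:5 S:1
Element totals:
  C: 6
  H: 14
  S: 1
Molecular formula: C6H14S.
  M = 6(12.0) + 14(1.007825) + 31.972071
    = 72.000000 + 14.109550 + 31.972071 = 118.081621

118.0816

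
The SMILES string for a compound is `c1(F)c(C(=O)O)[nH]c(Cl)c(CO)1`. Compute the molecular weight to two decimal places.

193.56 g/mol

Atom tally by fragment:
  pyrrole ring core → C:4 H:5 N:1
  (− 4 ring H displaced by substituents)
  + F → F:1
  + COOH → C:1 H:1 O:2
  + Cl → Cl:1
  + CH2OH → C:1 H:3 O:1
Element totals:
  C: 6
  H: 5
  Cl: 1
  F: 1
  N: 1
  O: 3
Molecular formula: C6H5ClFNO3.
  M = 6(12.011) + 5(1.008) + 35.45 + 18.998 + 14.007 + 3(15.999)
    = 72.066 + 5.040 + 35.450 + 18.998 + 14.007 + 47.997 = 193.558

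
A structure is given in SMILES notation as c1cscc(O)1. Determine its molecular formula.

Atom tally by fragment:
  thiophene ring core → C:4 H:4 S:1
  (− 1 ring H displaced by substituents)
  + OH → O:1 H:1
Element totals:
  C: 4
  H: 4
  O: 1
  S: 1

C4H4OS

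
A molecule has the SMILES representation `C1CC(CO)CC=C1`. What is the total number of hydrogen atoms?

Atom tally by fragment:
  cyclohexene ring core → C:6 H:10
  (− 1 ring H displaced by substituents)
  + CH2OH → C:1 H:3 O:1
Element totals:
  C: 7
  H: 12
  O: 1

12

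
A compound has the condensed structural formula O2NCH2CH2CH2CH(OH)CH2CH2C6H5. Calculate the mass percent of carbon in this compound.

Element totals:
  C: 12
  H: 17
  N: 1
  O: 3
Molecular formula: C12H17NO3.
Molar mass = 223.272 g/mol.
Mass from C: 12 × 12.011 = 144.132 g/mol.
%C = 144.132 / 223.272 × 100 = 64.55%.

64.55%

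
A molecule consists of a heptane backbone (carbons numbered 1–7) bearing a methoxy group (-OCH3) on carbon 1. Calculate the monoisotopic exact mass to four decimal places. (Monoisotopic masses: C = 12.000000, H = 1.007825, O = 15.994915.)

Atom tally by fragment:
  CH3OCH2 → C:2 H:5 O:1
  CH2 → C:1 H:2
  CH2 → C:1 H:2
  CH2 → C:1 H:2
  CH2 → C:1 H:2
  CH2 → C:1 H:2
  CH3 → C:1 H:3
Element totals:
  C: 8
  H: 18
  O: 1
Molecular formula: C8H18O.
  M = 8(12.0) + 18(1.007825) + 15.994915
    = 96.000000 + 18.140850 + 15.994915 = 130.135765

130.1358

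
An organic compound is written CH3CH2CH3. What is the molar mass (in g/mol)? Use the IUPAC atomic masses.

44.10 g/mol

Atom tally by fragment:
  CH3 → C:1 H:3
  CH2 → C:1 H:2
  CH3 → C:1 H:3
Element totals:
  C: 3
  H: 8
Molecular formula: C3H8.
  M = 3(12.011) + 8(1.008)
    = 36.033 + 8.064 = 44.097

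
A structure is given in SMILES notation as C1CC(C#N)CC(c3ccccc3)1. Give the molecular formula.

Atom tally by fragment:
  cyclopentane ring core → C:5 H:10
  (− 2 ring H displaced by substituents)
  + CN → C:1 N:1
  + C6H5 → C:6 H:5
Element totals:
  C: 12
  H: 13
  N: 1

C12H13N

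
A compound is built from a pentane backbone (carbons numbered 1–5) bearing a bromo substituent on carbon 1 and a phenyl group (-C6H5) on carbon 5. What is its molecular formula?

Atom tally by fragment:
  BrCH2 → C:1 H:2 Br:1
  CH2 → C:1 H:2
  CH2 → C:1 H:2
  CH2 → C:1 H:2
  CH2C6H5 → C:7 H:7
Element totals:
  C: 11
  H: 15
  Br: 1

C11H15Br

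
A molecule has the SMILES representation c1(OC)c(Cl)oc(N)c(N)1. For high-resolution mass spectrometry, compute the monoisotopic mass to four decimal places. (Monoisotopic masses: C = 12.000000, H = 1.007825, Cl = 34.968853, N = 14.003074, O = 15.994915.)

162.0196

Atom tally by fragment:
  furan ring core → C:4 H:4 O:1
  (− 4 ring H displaced by substituents)
  + OCH3 → C:1 H:3 O:1
  + Cl → Cl:1
  + NH2 → N:1 H:2
  + NH2 → N:1 H:2
Element totals:
  C: 5
  H: 7
  Cl: 1
  N: 2
  O: 2
Molecular formula: C5H7ClN2O2.
  M = 5(12.0) + 7(1.007825) + 34.968853 + 2(14.003074) + 2(15.994915)
    = 60.000000 + 7.054775 + 34.968853 + 28.006148 + 31.989830 = 162.019606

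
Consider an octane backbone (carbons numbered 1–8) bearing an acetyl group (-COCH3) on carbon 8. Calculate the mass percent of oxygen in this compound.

10.24%

Atom tally by fragment:
  CH3 → C:1 H:3
  CH2 → C:1 H:2
  CH2 → C:1 H:2
  CH2 → C:1 H:2
  CH2 → C:1 H:2
  CH2 → C:1 H:2
  CH2 → C:1 H:2
  CH2COCH3 → C:3 H:5 O:1
Element totals:
  C: 10
  H: 20
  O: 1
Molecular formula: C10H20O.
Molar mass = 156.269 g/mol.
Mass from O: 1 × 15.999 = 15.999 g/mol.
%O = 15.999 / 156.269 × 100 = 10.24%.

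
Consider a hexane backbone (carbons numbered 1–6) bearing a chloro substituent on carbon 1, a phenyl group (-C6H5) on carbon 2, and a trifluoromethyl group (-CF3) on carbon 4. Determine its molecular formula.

C13H16ClF3

Atom tally by fragment:
  ClCH2 → C:1 H:2 Cl:1
  CH(C6H5) → C:7 H:6
  CH2 → C:1 H:2
  CH(CF3) → C:2 H:1 F:3
  CH2 → C:1 H:2
  CH3 → C:1 H:3
Element totals:
  C: 13
  H: 16
  Cl: 1
  F: 3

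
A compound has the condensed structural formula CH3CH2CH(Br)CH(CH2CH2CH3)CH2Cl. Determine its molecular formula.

C8H16BrCl

Atom tally by fragment:
  CH3 → C:1 H:3
  CH2 → C:1 H:2
  CH(Br) → C:1 H:1 Br:1
  CH(CH2CH2CH3) → C:4 H:8
  CH2Cl → C:1 H:2 Cl:1
Element totals:
  C: 8
  H: 16
  Br: 1
  Cl: 1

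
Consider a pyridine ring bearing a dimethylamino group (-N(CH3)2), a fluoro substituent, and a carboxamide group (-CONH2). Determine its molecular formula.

Atom tally by fragment:
  pyridine ring core → C:5 H:5 N:1
  (− 3 ring H displaced by substituents)
  + N(CH3)2 → N:1 C:2 H:6
  + F → F:1
  + CONH2 → C:1 H:2 O:1 N:1
Element totals:
  C: 8
  H: 10
  F: 1
  N: 3
  O: 1

C8H10FN3O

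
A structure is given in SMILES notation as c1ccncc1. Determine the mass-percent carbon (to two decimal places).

75.92%

Atom tally by fragment:
  pyridine ring core → C:5 H:5 N:1
Element totals:
  C: 5
  H: 5
  N: 1
Molecular formula: C5H5N.
Molar mass = 79.102 g/mol.
Mass from C: 5 × 12.011 = 60.055 g/mol.
%C = 60.055 / 79.102 × 100 = 75.92%.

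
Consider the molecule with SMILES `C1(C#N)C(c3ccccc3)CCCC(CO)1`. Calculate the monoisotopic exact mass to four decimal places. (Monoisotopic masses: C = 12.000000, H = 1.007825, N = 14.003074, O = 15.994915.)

Atom tally by fragment:
  cyclohexane ring core → C:6 H:12
  (− 3 ring H displaced by substituents)
  + CN → C:1 N:1
  + C6H5 → C:6 H:5
  + CH2OH → C:1 H:3 O:1
Element totals:
  C: 14
  H: 17
  N: 1
  O: 1
Molecular formula: C14H17NO.
  M = 14(12.0) + 17(1.007825) + 14.003074 + 15.994915
    = 168.000000 + 17.133025 + 14.003074 + 15.994915 = 215.131014

215.1310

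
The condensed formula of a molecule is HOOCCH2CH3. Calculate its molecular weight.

Atom tally by fragment:
  HOOCCH2 → C:2 H:3 O:2
  CH3 → C:1 H:3
Element totals:
  C: 3
  H: 6
  O: 2
Molecular formula: C3H6O2.
  M = 3(12.011) + 6(1.008) + 2(15.999)
    = 36.033 + 6.048 + 31.998 = 74.079

74.08 g/mol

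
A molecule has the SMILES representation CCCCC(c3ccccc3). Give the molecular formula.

C11H16

Atom tally by fragment:
  CH3 → C:1 H:3
  CH2 → C:1 H:2
  CH2 → C:1 H:2
  CH2 → C:1 H:2
  CH2C6H5 → C:7 H:7
Element totals:
  C: 11
  H: 16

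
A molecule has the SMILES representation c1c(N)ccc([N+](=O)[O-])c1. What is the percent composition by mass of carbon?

52.17%

Atom tally by fragment:
  benzene ring core → C:6 H:6
  (− 2 ring H displaced by substituents)
  + NH2 → N:1 H:2
  + NO2 → N:1 O:2
Element totals:
  C: 6
  H: 6
  N: 2
  O: 2
Molecular formula: C6H6N2O2.
Molar mass = 138.126 g/mol.
Mass from C: 6 × 12.011 = 72.066 g/mol.
%C = 72.066 / 138.126 × 100 = 52.17%.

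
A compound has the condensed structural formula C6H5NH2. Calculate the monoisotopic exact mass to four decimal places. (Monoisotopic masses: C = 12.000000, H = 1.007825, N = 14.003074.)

93.0578

Element totals:
  C: 6
  H: 7
  N: 1
Molecular formula: C6H7N.
  M = 6(12.0) + 7(1.007825) + 14.003074
    = 72.000000 + 7.054775 + 14.003074 = 93.057849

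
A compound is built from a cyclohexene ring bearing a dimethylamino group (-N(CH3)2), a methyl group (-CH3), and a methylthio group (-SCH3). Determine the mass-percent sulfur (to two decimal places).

17.30%

Atom tally by fragment:
  cyclohexene ring core → C:6 H:10
  (− 3 ring H displaced by substituents)
  + N(CH3)2 → N:1 C:2 H:6
  + CH3 → C:1 H:3
  + SCH3 → C:1 H:3 S:1
Element totals:
  C: 10
  H: 19
  N: 1
  S: 1
Molecular formula: C10H19NS.
Molar mass = 185.329 g/mol.
Mass from S: 1 × 32.06 = 32.060 g/mol.
%S = 32.060 / 185.329 × 100 = 17.30%.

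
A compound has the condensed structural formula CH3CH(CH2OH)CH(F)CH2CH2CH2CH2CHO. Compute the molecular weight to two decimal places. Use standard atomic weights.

176.23 g/mol

Element totals:
  C: 9
  H: 17
  F: 1
  O: 2
Molecular formula: C9H17FO2.
  M = 9(12.011) + 17(1.008) + 18.998 + 2(15.999)
    = 108.099 + 17.136 + 18.998 + 31.998 = 176.231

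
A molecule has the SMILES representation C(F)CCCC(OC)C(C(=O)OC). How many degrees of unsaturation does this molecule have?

Atom tally by fragment:
  FCH2 → C:1 H:2 F:1
  CH2 → C:1 H:2
  CH2 → C:1 H:2
  CH2 → C:1 H:2
  CH(OCH3) → C:2 H:4 O:1
  CH2COOCH3 → C:3 H:5 O:2
Element totals:
  C: 9
  H: 17
  F: 1
  O: 3
Molecular formula: C9H17FO3.
DoU = (2C + 2 + N − H − X) / 2 = (2·9 + 2 + 0 − 17 − 1) / 2 = 1.

1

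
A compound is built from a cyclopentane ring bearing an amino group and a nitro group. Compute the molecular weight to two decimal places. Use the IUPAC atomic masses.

Atom tally by fragment:
  cyclopentane ring core → C:5 H:10
  (− 2 ring H displaced by substituents)
  + NH2 → N:1 H:2
  + NO2 → N:1 O:2
Element totals:
  C: 5
  H: 10
  N: 2
  O: 2
Molecular formula: C5H10N2O2.
  M = 5(12.011) + 10(1.008) + 2(14.007) + 2(15.999)
    = 60.055 + 10.080 + 28.014 + 31.998 = 130.147

130.15 g/mol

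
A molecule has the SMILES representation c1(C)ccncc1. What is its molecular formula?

C6H7N

Atom tally by fragment:
  pyridine ring core → C:5 H:5 N:1
  (− 1 ring H displaced by substituents)
  + CH3 → C:1 H:3
Element totals:
  C: 6
  H: 7
  N: 1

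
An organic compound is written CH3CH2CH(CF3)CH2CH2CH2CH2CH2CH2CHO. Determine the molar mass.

Atom tally by fragment:
  CH3 → C:1 H:3
  CH2 → C:1 H:2
  CH(CF3) → C:2 H:1 F:3
  CH2 → C:1 H:2
  CH2 → C:1 H:2
  CH2 → C:1 H:2
  CH2 → C:1 H:2
  CH2 → C:1 H:2
  CH2CHO → C:2 H:3 O:1
Element totals:
  C: 11
  H: 19
  F: 3
  O: 1
Molecular formula: C11H19F3O.
  M = 11(12.011) + 19(1.008) + 3(18.998) + 15.999
    = 132.121 + 19.152 + 56.994 + 15.999 = 224.266

224.27 g/mol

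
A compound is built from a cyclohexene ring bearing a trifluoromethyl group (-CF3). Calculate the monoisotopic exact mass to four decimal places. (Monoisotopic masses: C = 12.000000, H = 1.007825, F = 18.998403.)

Atom tally by fragment:
  cyclohexene ring core → C:6 H:10
  (− 1 ring H displaced by substituents)
  + CF3 → C:1 F:3
Element totals:
  C: 7
  H: 9
  F: 3
Molecular formula: C7H9F3.
  M = 7(12.0) + 9(1.007825) + 3(18.998403)
    = 84.000000 + 9.070425 + 56.995209 = 150.065634

150.0656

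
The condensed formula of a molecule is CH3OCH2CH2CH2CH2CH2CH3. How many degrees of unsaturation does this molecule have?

Atom tally by fragment:
  CH3OCH2 → C:2 H:5 O:1
  CH2 → C:1 H:2
  CH2 → C:1 H:2
  CH2 → C:1 H:2
  CH2 → C:1 H:2
  CH3 → C:1 H:3
Element totals:
  C: 7
  H: 16
  O: 1
Molecular formula: C7H16O.
DoU = (2C + 2 + N − H − X) / 2 = (2·7 + 2 + 0 − 16 − 0) / 2 = 0.

0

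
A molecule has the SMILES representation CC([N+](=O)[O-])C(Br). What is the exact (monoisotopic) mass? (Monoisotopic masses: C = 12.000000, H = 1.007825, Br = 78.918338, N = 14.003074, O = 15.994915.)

166.9582

Atom tally by fragment:
  CH3 → C:1 H:3
  CH(NO2) → C:1 H:1 N:1 O:2
  CH2Br → C:1 H:2 Br:1
Element totals:
  C: 3
  H: 6
  Br: 1
  N: 1
  O: 2
Molecular formula: C3H6BrNO2.
  M = 3(12.0) + 6(1.007825) + 78.918338 + 14.003074 + 2(15.994915)
    = 36.000000 + 6.046950 + 78.918338 + 14.003074 + 31.989830 = 166.958192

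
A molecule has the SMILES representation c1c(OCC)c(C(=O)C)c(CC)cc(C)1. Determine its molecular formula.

C13H18O2

Atom tally by fragment:
  benzene ring core → C:6 H:6
  (− 4 ring H displaced by substituents)
  + OC2H5 → C:2 H:5 O:1
  + COCH3 → C:2 H:3 O:1
  + C2H5 → C:2 H:5
  + CH3 → C:1 H:3
Element totals:
  C: 13
  H: 18
  O: 2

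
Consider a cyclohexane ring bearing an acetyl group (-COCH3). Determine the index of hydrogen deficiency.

2

Atom tally by fragment:
  cyclohexane ring core → C:6 H:12
  (− 1 ring H displaced by substituents)
  + COCH3 → C:2 H:3 O:1
Element totals:
  C: 8
  H: 14
  O: 1
Molecular formula: C8H14O.
DoU = (2C + 2 + N − H − X) / 2 = (2·8 + 2 + 0 − 14 − 0) / 2 = 2.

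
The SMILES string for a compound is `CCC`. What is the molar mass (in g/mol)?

Atom tally by fragment:
  CH3 → C:1 H:3
  CH2 → C:1 H:2
  CH3 → C:1 H:3
Element totals:
  C: 3
  H: 8
Molecular formula: C3H8.
  M = 3(12.011) + 8(1.008)
    = 36.033 + 8.064 = 44.097

44.10 g/mol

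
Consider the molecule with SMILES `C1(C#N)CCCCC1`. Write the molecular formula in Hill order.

C7H11N

Atom tally by fragment:
  cyclohexane ring core → C:6 H:12
  (− 1 ring H displaced by substituents)
  + CN → C:1 N:1
Element totals:
  C: 7
  H: 11
  N: 1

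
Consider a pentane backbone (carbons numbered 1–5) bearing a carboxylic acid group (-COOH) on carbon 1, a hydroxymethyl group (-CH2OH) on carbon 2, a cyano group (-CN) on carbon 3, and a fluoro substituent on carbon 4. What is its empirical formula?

Atom tally by fragment:
  HOOCCH2 → C:2 H:3 O:2
  CH(CH2OH) → C:2 H:4 O:1
  CH(CN) → C:2 H:1 N:1
  CH(F) → C:1 H:1 F:1
  CH3 → C:1 H:3
Element totals:
  C: 8
  H: 12
  F: 1
  N: 1
  O: 3
Molecular formula: C8H12FNO3.
gcd of subscripts (8, 1, 12, 1, 3) = 1, so the empirical formula equals the molecular formula.

C8H12FNO3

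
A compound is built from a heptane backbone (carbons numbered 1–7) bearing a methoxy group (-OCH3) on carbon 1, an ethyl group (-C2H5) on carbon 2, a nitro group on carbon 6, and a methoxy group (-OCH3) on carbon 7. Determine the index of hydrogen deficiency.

Atom tally by fragment:
  CH3OCH2 → C:2 H:5 O:1
  CH(C2H5) → C:3 H:6
  CH2 → C:1 H:2
  CH2 → C:1 H:2
  CH2 → C:1 H:2
  CH(NO2) → C:1 H:1 N:1 O:2
  CH2OCH3 → C:2 H:5 O:1
Element totals:
  C: 11
  H: 23
  N: 1
  O: 4
Molecular formula: C11H23NO4.
DoU = (2C + 2 + N − H − X) / 2 = (2·11 + 2 + 1 − 23 − 0) / 2 = 1.

1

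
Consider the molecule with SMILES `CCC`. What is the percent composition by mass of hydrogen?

18.29%

Atom tally by fragment:
  CH3 → C:1 H:3
  CH2 → C:1 H:2
  CH3 → C:1 H:3
Element totals:
  C: 3
  H: 8
Molecular formula: C3H8.
Molar mass = 44.097 g/mol.
Mass from H: 8 × 1.008 = 8.064 g/mol.
%H = 8.064 / 44.097 × 100 = 18.29%.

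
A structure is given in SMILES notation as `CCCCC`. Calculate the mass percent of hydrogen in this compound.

Atom tally by fragment:
  CH3 → C:1 H:3
  CH2 → C:1 H:2
  CH2 → C:1 H:2
  CH2 → C:1 H:2
  CH3 → C:1 H:3
Element totals:
  C: 5
  H: 12
Molecular formula: C5H12.
Molar mass = 72.151 g/mol.
Mass from H: 12 × 1.008 = 12.096 g/mol.
%H = 12.096 / 72.151 × 100 = 16.76%.

16.76%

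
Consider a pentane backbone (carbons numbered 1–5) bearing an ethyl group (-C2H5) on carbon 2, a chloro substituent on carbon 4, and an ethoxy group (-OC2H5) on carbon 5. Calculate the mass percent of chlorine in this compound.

Atom tally by fragment:
  CH3 → C:1 H:3
  CH(C2H5) → C:3 H:6
  CH2 → C:1 H:2
  CH(Cl) → C:1 H:1 Cl:1
  CH2OC2H5 → C:3 H:7 O:1
Element totals:
  C: 9
  H: 19
  Cl: 1
  O: 1
Molecular formula: C9H19ClO.
Molar mass = 178.700 g/mol.
Mass from Cl: 1 × 35.45 = 35.450 g/mol.
%Cl = 35.450 / 178.700 × 100 = 19.84%.

19.84%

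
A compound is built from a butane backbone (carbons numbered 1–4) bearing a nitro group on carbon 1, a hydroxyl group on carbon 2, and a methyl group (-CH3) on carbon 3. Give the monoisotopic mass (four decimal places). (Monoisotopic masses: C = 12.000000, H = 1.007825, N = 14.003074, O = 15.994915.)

133.0739

Atom tally by fragment:
  O2NCH2 → C:1 H:2 N:1 O:2
  CH(OH) → C:1 H:2 O:1
  CH(CH3) → C:2 H:4
  CH3 → C:1 H:3
Element totals:
  C: 5
  H: 11
  N: 1
  O: 3
Molecular formula: C5H11NO3.
  M = 5(12.0) + 11(1.007825) + 14.003074 + 3(15.994915)
    = 60.000000 + 11.086075 + 14.003074 + 47.984745 = 133.073894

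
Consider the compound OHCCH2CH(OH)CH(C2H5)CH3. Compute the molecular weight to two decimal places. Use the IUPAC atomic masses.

Element totals:
  C: 7
  H: 14
  O: 2
Molecular formula: C7H14O2.
  M = 7(12.011) + 14(1.008) + 2(15.999)
    = 84.077 + 14.112 + 31.998 = 130.187

130.19 g/mol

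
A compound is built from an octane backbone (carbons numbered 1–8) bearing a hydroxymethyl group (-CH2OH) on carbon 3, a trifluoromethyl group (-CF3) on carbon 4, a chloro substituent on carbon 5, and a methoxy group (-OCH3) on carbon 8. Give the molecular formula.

C11H20ClF3O2

Atom tally by fragment:
  CH3 → C:1 H:3
  CH2 → C:1 H:2
  CH(CH2OH) → C:2 H:4 O:1
  CH(CF3) → C:2 H:1 F:3
  CH(Cl) → C:1 H:1 Cl:1
  CH2 → C:1 H:2
  CH2 → C:1 H:2
  CH2OCH3 → C:2 H:5 O:1
Element totals:
  C: 11
  H: 20
  Cl: 1
  F: 3
  O: 2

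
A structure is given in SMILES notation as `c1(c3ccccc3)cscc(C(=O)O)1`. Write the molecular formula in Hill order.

Atom tally by fragment:
  thiophene ring core → C:4 H:4 S:1
  (− 2 ring H displaced by substituents)
  + C6H5 → C:6 H:5
  + COOH → C:1 H:1 O:2
Element totals:
  C: 11
  H: 8
  O: 2
  S: 1

C11H8O2S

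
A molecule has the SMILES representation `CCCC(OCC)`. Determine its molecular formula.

Atom tally by fragment:
  CH3 → C:1 H:3
  CH2 → C:1 H:2
  CH2 → C:1 H:2
  CH2OC2H5 → C:3 H:7 O:1
Element totals:
  C: 6
  H: 14
  O: 1

C6H14O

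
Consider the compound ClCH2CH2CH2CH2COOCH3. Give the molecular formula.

Atom tally by fragment:
  ClCH2 → C:1 H:2 Cl:1
  CH2 → C:1 H:2
  CH2 → C:1 H:2
  CH2COOCH3 → C:3 H:5 O:2
Element totals:
  C: 6
  H: 11
  Cl: 1
  O: 2

C6H11ClO2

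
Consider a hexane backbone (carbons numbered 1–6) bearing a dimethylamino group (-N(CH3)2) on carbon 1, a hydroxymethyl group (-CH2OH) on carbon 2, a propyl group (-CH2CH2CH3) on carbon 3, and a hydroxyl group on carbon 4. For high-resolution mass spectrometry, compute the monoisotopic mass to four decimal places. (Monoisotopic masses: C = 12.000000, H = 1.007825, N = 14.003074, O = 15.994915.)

Atom tally by fragment:
  (CH3)2NCH2 → C:3 H:8 N:1
  CH(CH2OH) → C:2 H:4 O:1
  CH(CH2CH2CH3) → C:4 H:8
  CH(OH) → C:1 H:2 O:1
  CH2 → C:1 H:2
  CH3 → C:1 H:3
Element totals:
  C: 12
  H: 27
  N: 1
  O: 2
Molecular formula: C12H27NO2.
  M = 12(12.0) + 27(1.007825) + 14.003074 + 2(15.994915)
    = 144.000000 + 27.211275 + 14.003074 + 31.989830 = 217.204179

217.2042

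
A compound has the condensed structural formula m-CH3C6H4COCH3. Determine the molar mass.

134.18 g/mol

Atom tally by fragment:
  benzene ring core → C:6 H:6
  (− 2 ring H displaced by substituents)
  + CH3 → C:1 H:3
  + COCH3 → C:2 H:3 O:1
Element totals:
  C: 9
  H: 10
  O: 1
Molecular formula: C9H10O.
  M = 9(12.011) + 10(1.008) + 15.999
    = 108.099 + 10.080 + 15.999 = 134.178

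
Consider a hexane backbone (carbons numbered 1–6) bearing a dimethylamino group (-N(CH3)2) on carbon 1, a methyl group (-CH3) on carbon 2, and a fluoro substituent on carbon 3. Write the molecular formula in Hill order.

C9H20FN

Atom tally by fragment:
  (CH3)2NCH2 → C:3 H:8 N:1
  CH(CH3) → C:2 H:4
  CH(F) → C:1 H:1 F:1
  CH2 → C:1 H:2
  CH2 → C:1 H:2
  CH3 → C:1 H:3
Element totals:
  C: 9
  H: 20
  F: 1
  N: 1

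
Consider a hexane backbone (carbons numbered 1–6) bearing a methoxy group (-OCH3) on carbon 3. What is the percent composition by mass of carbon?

Atom tally by fragment:
  CH3 → C:1 H:3
  CH2 → C:1 H:2
  CH(OCH3) → C:2 H:4 O:1
  CH2 → C:1 H:2
  CH2 → C:1 H:2
  CH3 → C:1 H:3
Element totals:
  C: 7
  H: 16
  O: 1
Molecular formula: C7H16O.
Molar mass = 116.204 g/mol.
Mass from C: 7 × 12.011 = 84.077 g/mol.
%C = 84.077 / 116.204 × 100 = 72.35%.

72.35%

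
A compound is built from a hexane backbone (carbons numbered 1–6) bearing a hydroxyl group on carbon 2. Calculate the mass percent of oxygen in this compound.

15.66%

Atom tally by fragment:
  CH3 → C:1 H:3
  CH(OH) → C:1 H:2 O:1
  CH2 → C:1 H:2
  CH2 → C:1 H:2
  CH2 → C:1 H:2
  CH3 → C:1 H:3
Element totals:
  C: 6
  H: 14
  O: 1
Molecular formula: C6H14O.
Molar mass = 102.177 g/mol.
Mass from O: 1 × 15.999 = 15.999 g/mol.
%O = 15.999 / 102.177 × 100 = 15.66%.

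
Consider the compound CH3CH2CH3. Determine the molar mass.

44.10 g/mol

Element totals:
  C: 3
  H: 8
Molecular formula: C3H8.
  M = 3(12.011) + 8(1.008)
    = 36.033 + 8.064 = 44.097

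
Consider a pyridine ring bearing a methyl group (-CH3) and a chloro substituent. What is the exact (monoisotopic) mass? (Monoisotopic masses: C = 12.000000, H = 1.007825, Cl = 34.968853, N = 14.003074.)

127.0189

Atom tally by fragment:
  pyridine ring core → C:5 H:5 N:1
  (− 2 ring H displaced by substituents)
  + CH3 → C:1 H:3
  + Cl → Cl:1
Element totals:
  C: 6
  H: 6
  Cl: 1
  N: 1
Molecular formula: C6H6ClN.
  M = 6(12.0) + 6(1.007825) + 34.968853 + 14.003074
    = 72.000000 + 6.046950 + 34.968853 + 14.003074 = 127.018877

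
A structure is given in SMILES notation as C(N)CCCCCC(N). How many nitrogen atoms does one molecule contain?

2

Atom tally by fragment:
  H2NCH2 → C:1 H:4 N:1
  CH2 → C:1 H:2
  CH2 → C:1 H:2
  CH2 → C:1 H:2
  CH2 → C:1 H:2
  CH2 → C:1 H:2
  CH2NH2 → C:1 H:4 N:1
Element totals:
  C: 7
  H: 18
  N: 2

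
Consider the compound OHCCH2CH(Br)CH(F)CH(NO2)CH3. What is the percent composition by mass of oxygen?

19.83%

Element totals:
  C: 6
  H: 9
  Br: 1
  F: 1
  N: 1
  O: 3
Molecular formula: C6H9BrFNO3.
Molar mass = 242.044 g/mol.
Mass from O: 3 × 15.999 = 47.997 g/mol.
%O = 47.997 / 242.044 × 100 = 19.83%.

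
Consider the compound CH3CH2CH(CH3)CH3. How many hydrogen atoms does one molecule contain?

Element totals:
  C: 5
  H: 12

12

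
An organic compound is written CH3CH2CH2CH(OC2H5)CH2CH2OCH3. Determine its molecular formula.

Atom tally by fragment:
  CH3 → C:1 H:3
  CH2 → C:1 H:2
  CH2 → C:1 H:2
  CH(OC2H5) → C:3 H:6 O:1
  CH2 → C:1 H:2
  CH2OCH3 → C:2 H:5 O:1
Element totals:
  C: 9
  H: 20
  O: 2

C9H20O2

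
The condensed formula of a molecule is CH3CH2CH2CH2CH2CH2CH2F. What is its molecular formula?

C7H15F

Element totals:
  C: 7
  H: 15
  F: 1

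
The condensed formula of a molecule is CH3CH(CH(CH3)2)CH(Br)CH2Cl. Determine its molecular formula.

C7H14BrCl

Atom tally by fragment:
  CH3 → C:1 H:3
  CH(CH(CH3)2) → C:4 H:8
  CH(Br) → C:1 H:1 Br:1
  CH2Cl → C:1 H:2 Cl:1
Element totals:
  C: 7
  H: 14
  Br: 1
  Cl: 1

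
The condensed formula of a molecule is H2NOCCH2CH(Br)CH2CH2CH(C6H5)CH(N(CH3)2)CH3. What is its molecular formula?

C16H25BrN2O

Element totals:
  C: 16
  H: 25
  Br: 1
  N: 2
  O: 1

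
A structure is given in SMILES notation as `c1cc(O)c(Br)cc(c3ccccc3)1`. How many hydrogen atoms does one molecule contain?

9

Atom tally by fragment:
  benzene ring core → C:6 H:6
  (− 3 ring H displaced by substituents)
  + OH → O:1 H:1
  + Br → Br:1
  + C6H5 → C:6 H:5
Element totals:
  C: 12
  H: 9
  Br: 1
  O: 1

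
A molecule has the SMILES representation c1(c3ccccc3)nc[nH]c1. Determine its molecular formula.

C9H8N2

Atom tally by fragment:
  imidazole ring core → C:3 H:4 N:2
  (− 1 ring H displaced by substituents)
  + C6H5 → C:6 H:5
Element totals:
  C: 9
  H: 8
  N: 2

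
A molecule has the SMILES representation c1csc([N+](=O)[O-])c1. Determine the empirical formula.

C4H3NO2S

Atom tally by fragment:
  thiophene ring core → C:4 H:4 S:1
  (− 1 ring H displaced by substituents)
  + NO2 → N:1 O:2
Element totals:
  C: 4
  H: 3
  N: 1
  O: 2
  S: 1
Molecular formula: C4H3NO2S.
gcd of subscripts (4, 3, 1, 2, 1) = 1, so the empirical formula equals the molecular formula.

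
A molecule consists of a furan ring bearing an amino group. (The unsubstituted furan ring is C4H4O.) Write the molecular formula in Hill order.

C4H5NO

Atom tally by fragment:
  furan ring core → C:4 H:4 O:1
  (− 1 ring H displaced by substituents)
  + NH2 → N:1 H:2
Element totals:
  C: 4
  H: 5
  N: 1
  O: 1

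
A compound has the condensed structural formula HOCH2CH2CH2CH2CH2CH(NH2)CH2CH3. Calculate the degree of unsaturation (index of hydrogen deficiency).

0

Atom tally by fragment:
  HOCH2CH2 → C:2 H:5 O:1
  CH2 → C:1 H:2
  CH2 → C:1 H:2
  CH2 → C:1 H:2
  CH(NH2) → C:1 H:3 N:1
  CH2 → C:1 H:2
  CH3 → C:1 H:3
Element totals:
  C: 8
  H: 19
  N: 1
  O: 1
Molecular formula: C8H19NO.
DoU = (2C + 2 + N − H − X) / 2 = (2·8 + 2 + 1 − 19 − 0) / 2 = 0.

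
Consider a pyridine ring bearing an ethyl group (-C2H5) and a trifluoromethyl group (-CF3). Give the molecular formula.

Atom tally by fragment:
  pyridine ring core → C:5 H:5 N:1
  (− 2 ring H displaced by substituents)
  + C2H5 → C:2 H:5
  + CF3 → C:1 F:3
Element totals:
  C: 8
  H: 8
  F: 3
  N: 1

C8H8F3N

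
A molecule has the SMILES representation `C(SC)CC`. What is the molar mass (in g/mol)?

90.18 g/mol

Atom tally by fragment:
  CH3SCH2 → C:2 H:5 S:1
  CH2 → C:1 H:2
  CH3 → C:1 H:3
Element totals:
  C: 4
  H: 10
  S: 1
Molecular formula: C4H10S.
  M = 4(12.011) + 10(1.008) + 32.06
    = 48.044 + 10.080 + 32.060 = 90.184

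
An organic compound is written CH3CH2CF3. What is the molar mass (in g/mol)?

Element totals:
  C: 3
  H: 5
  F: 3
Molecular formula: C3H5F3.
  M = 3(12.011) + 5(1.008) + 3(18.998)
    = 36.033 + 5.040 + 56.994 = 98.067

98.07 g/mol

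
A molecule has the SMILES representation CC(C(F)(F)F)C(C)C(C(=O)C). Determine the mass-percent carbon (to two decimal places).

Atom tally by fragment:
  CH3 → C:1 H:3
  CH(CF3) → C:2 H:1 F:3
  CH(CH3) → C:2 H:4
  CH2COCH3 → C:3 H:5 O:1
Element totals:
  C: 8
  H: 13
  F: 3
  O: 1
Molecular formula: C8H13F3O.
Molar mass = 182.185 g/mol.
Mass from C: 8 × 12.011 = 96.088 g/mol.
%C = 96.088 / 182.185 × 100 = 52.74%.

52.74%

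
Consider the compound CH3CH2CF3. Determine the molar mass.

98.07 g/mol

Atom tally by fragment:
  CH3 → C:1 H:3
  CH2CF3 → C:2 H:2 F:3
Element totals:
  C: 3
  H: 5
  F: 3
Molecular formula: C3H5F3.
  M = 3(12.011) + 5(1.008) + 3(18.998)
    = 36.033 + 5.040 + 56.994 = 98.067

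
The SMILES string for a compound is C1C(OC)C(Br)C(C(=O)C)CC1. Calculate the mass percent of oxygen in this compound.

13.61%

Atom tally by fragment:
  cyclohexane ring core → C:6 H:12
  (− 3 ring H displaced by substituents)
  + OCH3 → C:1 H:3 O:1
  + Br → Br:1
  + COCH3 → C:2 H:3 O:1
Element totals:
  C: 9
  H: 15
  Br: 1
  O: 2
Molecular formula: C9H15BrO2.
Molar mass = 235.121 g/mol.
Mass from O: 2 × 15.999 = 31.998 g/mol.
%O = 31.998 / 235.121 × 100 = 13.61%.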